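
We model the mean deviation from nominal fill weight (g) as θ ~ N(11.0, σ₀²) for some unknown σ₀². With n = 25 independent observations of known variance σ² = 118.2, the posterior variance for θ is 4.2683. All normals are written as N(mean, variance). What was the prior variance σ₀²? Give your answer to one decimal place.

For the Normal–Normal model with known σ², precisions add: τ_n = τ₀ + n/σ².
So 1/σ₀² = 1/4.2683 − 25/118.2 = 0.234285 − 0.211506 = 0.022779.
Hence σ₀² = 1/0.022779 ≈ 43.9.

σ₀² = 43.9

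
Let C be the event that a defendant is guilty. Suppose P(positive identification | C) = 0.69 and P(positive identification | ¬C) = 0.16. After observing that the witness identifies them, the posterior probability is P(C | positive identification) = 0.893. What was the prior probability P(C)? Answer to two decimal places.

P(C) = 0.66

In odds form, posterior odds = prior odds × likelihood ratio, so prior odds = posterior odds ÷ LR.
Posterior odds = 0.893/(1−0.893) = 8.3458. LR = 0.69/0.16 = 4.3125.
Prior odds = 8.3458/4.3125 = 1.9353, so P(C) = 1.9353/(1+1.9353) ≈ 0.66.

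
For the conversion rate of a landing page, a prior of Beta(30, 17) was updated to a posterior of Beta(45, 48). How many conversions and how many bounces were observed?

15 conversions and 31 bounces

A Beta(a, b) prior with s successes and f failures in binomial data gives a Beta(a+s, b+f) posterior.
Match parameters: s=45−30=15, f=48−17=31.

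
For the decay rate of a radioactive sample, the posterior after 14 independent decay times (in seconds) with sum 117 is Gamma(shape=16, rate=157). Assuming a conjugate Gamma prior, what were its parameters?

Gamma(shape=2, rate=40)

Gamma–exponential conjugacy: posterior shape = α + n, posterior rate = β + Σtᵢ.
So α = 16 − 14 = 2 and β = 157 − 117 = 40.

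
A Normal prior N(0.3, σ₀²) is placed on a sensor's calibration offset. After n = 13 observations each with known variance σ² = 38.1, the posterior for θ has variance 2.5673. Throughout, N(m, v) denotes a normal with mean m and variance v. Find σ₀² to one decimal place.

Posterior precision equals prior precision plus data precision: 1/σ_n² = 1/σ₀² + n/σ².
So 1/σ₀² = 1/2.5673 − 13/38.1 = 0.389514 − 0.341207 = 0.048307.
Hence σ₀² = 1/0.048307 ≈ 20.7.

σ₀² = 20.7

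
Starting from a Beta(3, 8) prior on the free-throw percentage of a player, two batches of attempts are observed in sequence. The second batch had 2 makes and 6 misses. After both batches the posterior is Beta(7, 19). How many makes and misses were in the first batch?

Sequential conjugate updates are equivalent to a single update on the pooled data, so total successes = posterior α − prior α and total failures = posterior β − prior β.
Total across both batches: 7−3=4 makes, 19−8=11 misses.
Subtract the second batch: 4−2=2 makes and 11−6=5 misses.

2 makes and 5 misses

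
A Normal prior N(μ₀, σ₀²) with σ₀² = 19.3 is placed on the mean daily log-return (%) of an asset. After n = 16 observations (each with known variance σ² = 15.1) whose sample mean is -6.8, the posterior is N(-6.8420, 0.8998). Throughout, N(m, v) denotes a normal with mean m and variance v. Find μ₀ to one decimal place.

μ₀ = -7.7

The posterior mean is a precision-weighted average: μ_n = (τ₀μ₀ + τ_data·x̄)/(τ₀+τ_data), with τ₀=1/σ₀² and τ_data=n/σ².
Here τ₀ = 1/19.3 = 0.051813 and τ_data = 16/15.1 = 1.059603, so τ_n = 1.111416.
Rearranging for μ₀: μ₀ = (μ_n·τ_n − τ_data·x̄)/τ₀ = (-6.8420·1.111416 − 1.059603·-6.8) / 0.051813 = -0.399008/0.051813 ≈ -7.7.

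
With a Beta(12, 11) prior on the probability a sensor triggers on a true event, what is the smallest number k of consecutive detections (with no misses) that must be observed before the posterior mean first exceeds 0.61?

k = 6

After k detections and 0 misses the posterior is Beta(12+k, 11), with mean (12+k)/(12+11+k).
Set (12+k)/(23+k) > 0.61 and solve: k > (0.61·23 − 12)/(1 − 0.61) = 5.205.
The smallest integer exceeding 5.205 is 6, and checking k=6: (18)/(29) = 0.6207 > 0.61.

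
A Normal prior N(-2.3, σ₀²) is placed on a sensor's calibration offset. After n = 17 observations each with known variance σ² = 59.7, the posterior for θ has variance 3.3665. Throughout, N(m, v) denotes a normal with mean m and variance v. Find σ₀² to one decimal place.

σ₀² = 81.4

For the Normal–Normal model with known σ², precisions add: τ_n = τ₀ + n/σ².
So 1/σ₀² = 1/3.3665 − 17/59.7 = 0.297044 − 0.284757 = 0.012287.
Hence σ₀² = 1/0.012287 ≈ 81.4.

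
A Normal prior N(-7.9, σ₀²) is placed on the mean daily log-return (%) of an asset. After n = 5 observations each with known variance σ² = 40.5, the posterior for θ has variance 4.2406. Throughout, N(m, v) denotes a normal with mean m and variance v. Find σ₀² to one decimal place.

σ₀² = 8.9

For the Normal–Normal model with known σ², precisions add: τ_n = τ₀ + n/σ².
So 1/σ₀² = 1/4.2406 − 5/40.5 = 0.235816 − 0.123457 = 0.112359.
Hence σ₀² = 1/0.112359 ≈ 8.9.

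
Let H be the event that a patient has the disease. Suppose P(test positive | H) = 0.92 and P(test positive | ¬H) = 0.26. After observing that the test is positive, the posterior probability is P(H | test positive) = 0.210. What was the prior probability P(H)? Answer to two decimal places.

P(H) = 0.07

In odds form, posterior odds = prior odds × likelihood ratio, so prior odds = posterior odds ÷ LR.
Posterior odds = 0.210/(1−0.210) = 0.2658. LR = 0.92/0.26 = 3.5385.
Prior odds = 0.2658/3.5385 = 0.0751, so P(H) = 0.0751/(1+0.0751) ≈ 0.07.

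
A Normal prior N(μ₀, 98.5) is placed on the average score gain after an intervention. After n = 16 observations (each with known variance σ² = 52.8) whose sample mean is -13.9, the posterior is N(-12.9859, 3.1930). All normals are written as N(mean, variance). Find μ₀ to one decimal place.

μ₀ = 14.3

The posterior mean is a precision-weighted average: μ_n = (τ₀μ₀ + τ_data·x̄)/(τ₀+τ_data), with τ₀=1/σ₀² and τ_data=n/σ².
Here τ₀ = 1/98.5 = 0.010152 and τ_data = 16/52.8 = 0.303030, so τ_n = 0.313182.
Rearranging for μ₀: μ₀ = (μ_n·τ_n − τ_data·x̄)/τ₀ = (-12.9859·0.313182 − 0.303030·-13.9) / 0.010152 = 0.145167/0.010152 ≈ 14.3.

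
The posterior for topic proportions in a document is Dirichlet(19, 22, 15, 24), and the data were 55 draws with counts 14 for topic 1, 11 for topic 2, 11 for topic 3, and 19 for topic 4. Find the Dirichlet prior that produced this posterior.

For a Dirichlet(α) prior with multinomial counts c, the posterior is Dirichlet(α + c) componentwise.
Subtract each count from the matching posterior parameter: 19−14=5, 22−11=11, 15−11=4, 24−19=5.

Dirichlet(5, 11, 4, 5)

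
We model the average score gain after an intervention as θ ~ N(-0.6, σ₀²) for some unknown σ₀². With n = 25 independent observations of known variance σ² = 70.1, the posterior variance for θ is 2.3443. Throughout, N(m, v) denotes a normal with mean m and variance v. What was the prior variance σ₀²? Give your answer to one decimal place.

For the Normal–Normal model with known σ², precisions add: τ_n = τ₀ + n/σ².
So 1/σ₀² = 1/2.3443 − 25/70.1 = 0.426567 − 0.356633 = 0.069934.
Hence σ₀² = 1/0.069934 ≈ 14.3.

σ₀² = 14.3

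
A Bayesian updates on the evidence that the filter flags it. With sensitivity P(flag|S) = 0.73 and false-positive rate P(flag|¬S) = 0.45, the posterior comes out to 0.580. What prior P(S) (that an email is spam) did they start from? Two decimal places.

Bayes' rule in odds form gives O(S|E) = O(S)·[P(E|S)/P(E|¬S)], hence O(S) = O(S|E)/LR.
Posterior odds = 0.580/(1−0.580) = 1.3810. LR = 0.73/0.45 = 1.6222.
Prior odds = 1.3810/1.6222 = 0.8513, so P(S) = 0.8513/(1+0.8513) ≈ 0.46.

P(S) = 0.46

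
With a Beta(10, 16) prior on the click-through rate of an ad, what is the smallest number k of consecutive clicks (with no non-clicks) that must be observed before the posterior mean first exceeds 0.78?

After k clicks and 0 non-clicks the posterior is Beta(10+k, 16), with mean (10+k)/(10+16+k).
Set (10+k)/(26+k) > 0.78 and solve: k > (0.78·26 − 10)/(1 − 0.78) = 46.727.
The smallest integer exceeding 46.727 is 47.

k = 47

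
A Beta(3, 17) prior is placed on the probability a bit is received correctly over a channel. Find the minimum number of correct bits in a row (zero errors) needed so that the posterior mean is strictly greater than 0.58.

k = 21

After k correct bits and 0 errors the posterior is Beta(3+k, 17), with mean (3+k)/(3+17+k).
Set (3+k)/(20+k) > 0.58 and solve: k > (0.58·20 − 3)/(1 − 0.58) = 20.476.
The smallest integer exceeding 20.476 is 21, and checking k=21: (24)/(41) = 0.5854 > 0.58.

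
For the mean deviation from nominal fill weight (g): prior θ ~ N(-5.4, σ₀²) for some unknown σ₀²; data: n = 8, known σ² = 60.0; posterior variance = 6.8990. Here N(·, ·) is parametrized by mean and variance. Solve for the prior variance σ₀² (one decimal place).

σ₀² = 86.1

Posterior precision equals prior precision plus data precision: 1/σ_n² = 1/σ₀² + n/σ².
So 1/σ₀² = 1/6.8990 − 8/60.0 = 0.144949 − 0.133333 = 0.011616.
Hence σ₀² = 1/0.011616 ≈ 86.1.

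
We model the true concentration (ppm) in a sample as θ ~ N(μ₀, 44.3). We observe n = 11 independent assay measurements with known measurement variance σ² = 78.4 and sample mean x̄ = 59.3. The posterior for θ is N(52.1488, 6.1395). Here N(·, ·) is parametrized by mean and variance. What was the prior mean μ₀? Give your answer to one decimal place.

The posterior mean is a precision-weighted average: μ_n = (τ₀μ₀ + τ_data·x̄)/(τ₀+τ_data), with τ₀=1/σ₀² and τ_data=n/σ².
Here τ₀ = 1/44.3 = 0.022573 and τ_data = 11/78.4 = 0.140306, so τ_n = 0.162879.
Rearranging for μ₀: μ₀ = (μ_n·τ_n − τ_data·x̄)/τ₀ = (52.1488·0.162879 − 0.140306·59.3) / 0.022573 = 0.173799/0.022573 ≈ 7.7.

μ₀ = 7.7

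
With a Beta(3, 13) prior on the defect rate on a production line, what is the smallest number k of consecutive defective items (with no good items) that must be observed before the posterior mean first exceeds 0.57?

k = 15

After k defective items and 0 good items the posterior is Beta(3+k, 13), with mean (3+k)/(3+13+k).
Set (3+k)/(16+k) > 0.57 and solve: k > (0.57·16 − 3)/(1 − 0.57) = 14.233.
The smallest integer exceeding 14.233 is 15, and checking k=15: (18)/(31) = 0.5806 > 0.57.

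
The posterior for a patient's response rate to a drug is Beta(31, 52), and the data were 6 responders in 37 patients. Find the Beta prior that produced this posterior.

Under Beta–binomial conjugacy the posterior parameters are (α+s, β+f).
So α = 31 − 6 = 25 and β = 52 − 31 = 21.

Beta(25, 21)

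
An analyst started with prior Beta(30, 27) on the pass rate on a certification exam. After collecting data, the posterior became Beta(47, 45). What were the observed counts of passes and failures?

17 passes and 18 failures

Under Beta–binomial conjugacy the posterior parameters are (a+s, b+f).
So s = 47 − 30 = 17 and f = 45 − 27 = 18.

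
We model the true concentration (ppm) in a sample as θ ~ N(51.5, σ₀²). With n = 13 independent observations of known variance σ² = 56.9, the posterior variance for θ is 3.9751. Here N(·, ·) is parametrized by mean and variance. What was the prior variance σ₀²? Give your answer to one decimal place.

For the Normal–Normal model with known σ², precisions add: τ_n = τ₀ + n/σ².
So 1/σ₀² = 1/3.9751 − 13/56.9 = 0.251566 − 0.228471 = 0.023095.
Hence σ₀² = 1/0.023095 ≈ 43.3.

σ₀² = 43.3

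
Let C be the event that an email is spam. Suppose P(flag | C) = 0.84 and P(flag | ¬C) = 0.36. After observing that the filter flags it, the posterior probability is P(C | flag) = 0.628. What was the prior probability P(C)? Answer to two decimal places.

P(C) = 0.42

In odds form, posterior odds = prior odds × likelihood ratio, so prior odds = posterior odds ÷ LR.
Posterior odds = 0.628/(1−0.628) = 1.6882. LR = 0.84/0.36 = 2.3333.
Prior odds = 1.6882/2.3333 = 0.7235, so P(C) = 0.7235/(1+0.7235) ≈ 0.42.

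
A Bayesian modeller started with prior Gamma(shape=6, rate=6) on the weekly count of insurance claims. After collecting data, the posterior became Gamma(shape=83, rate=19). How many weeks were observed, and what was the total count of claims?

A Gamma(α, β) prior (rate parametrization) on a Poisson rate with n observations summing to S gives posterior Gamma(α+S, β+n).
Matching: Σxᵢ = 83 − 6 = 77 and n = 19 − 6 = 13.

n = 13 weeks with total 77 claims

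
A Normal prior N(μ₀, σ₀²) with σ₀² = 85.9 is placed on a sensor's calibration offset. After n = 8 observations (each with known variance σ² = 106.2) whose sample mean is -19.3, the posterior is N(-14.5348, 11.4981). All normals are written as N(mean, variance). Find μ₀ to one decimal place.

μ₀ = 16.3

With known observation variance, the Normal–Normal posterior has precision τ_n = τ₀ + n/σ² and mean μ_n = (τ₀μ₀ + (n/σ²)x̄)/τ_n.
Here τ₀ = 1/85.9 = 0.011641 and τ_data = 8/106.2 = 0.075330, so τ_n = 0.086971.
Rearranging for μ₀: μ₀ = (μ_n·τ_n − τ_data·x̄)/τ₀ = (-14.5348·0.086971 − 0.075330·-19.3) / 0.011641 = 0.189763/0.011641 ≈ 16.3.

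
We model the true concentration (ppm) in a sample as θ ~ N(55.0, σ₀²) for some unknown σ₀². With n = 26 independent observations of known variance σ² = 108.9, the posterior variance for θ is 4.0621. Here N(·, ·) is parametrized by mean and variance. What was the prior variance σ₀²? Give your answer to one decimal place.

σ₀² = 134.6

Posterior precision equals prior precision plus data precision: 1/σ_n² = 1/σ₀² + n/σ².
So 1/σ₀² = 1/4.0621 − 26/108.9 = 0.246178 − 0.238751 = 0.007427.
Hence σ₀² = 1/0.007427 ≈ 134.6.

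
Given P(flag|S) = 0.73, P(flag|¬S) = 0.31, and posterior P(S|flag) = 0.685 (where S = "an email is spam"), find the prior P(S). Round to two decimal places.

P(S) = 0.48

Bayes' rule in odds form gives O(S|E) = O(S)·[P(E|S)/P(E|¬S)], hence O(S) = O(S|E)/LR.
Posterior odds = 0.685/(1−0.685) = 2.1746. LR = 0.73/0.31 = 2.3548.
Prior odds = 2.1746/2.3548 = 0.9235, so P(S) = 0.9235/(1+0.9235) ≈ 0.48.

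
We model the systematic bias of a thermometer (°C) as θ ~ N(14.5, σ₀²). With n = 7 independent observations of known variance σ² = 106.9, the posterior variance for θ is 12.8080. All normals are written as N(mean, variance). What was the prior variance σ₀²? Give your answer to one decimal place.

σ₀² = 79.4

Posterior precision equals prior precision plus data precision: 1/σ_n² = 1/σ₀² + n/σ².
So 1/σ₀² = 1/12.8080 − 7/106.9 = 0.078076 − 0.065482 = 0.012594.
Hence σ₀² = 1/0.012594 ≈ 79.4.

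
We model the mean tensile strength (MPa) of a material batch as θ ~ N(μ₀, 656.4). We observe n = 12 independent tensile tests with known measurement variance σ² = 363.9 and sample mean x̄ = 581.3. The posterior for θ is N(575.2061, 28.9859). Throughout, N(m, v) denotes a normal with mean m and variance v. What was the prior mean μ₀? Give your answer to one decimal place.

μ₀ = 443.3

With known observation variance, the Normal–Normal posterior has precision τ_n = τ₀ + n/σ² and mean μ_n = (τ₀μ₀ + (n/σ²)x̄)/τ_n.
Here τ₀ = 1/656.4 = 0.001523 and τ_data = 12/363.9 = 0.032976, so τ_n = 0.034499.
Rearranging for μ₀: μ₀ = (μ_n·τ_n − τ_data·x̄)/τ₀ = (575.2061·0.034499 − 0.032976·581.3) / 0.001523 = 0.675086/0.001523 ≈ 443.3.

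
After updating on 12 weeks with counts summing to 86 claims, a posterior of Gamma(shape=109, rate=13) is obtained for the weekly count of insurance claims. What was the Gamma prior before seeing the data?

Gamma–Poisson conjugacy: posterior shape = α + Σxᵢ, posterior rate = β + n.
So α = 109 − 86 = 23 and β = 13 − 12 = 1.

Gamma(shape=23, rate=1)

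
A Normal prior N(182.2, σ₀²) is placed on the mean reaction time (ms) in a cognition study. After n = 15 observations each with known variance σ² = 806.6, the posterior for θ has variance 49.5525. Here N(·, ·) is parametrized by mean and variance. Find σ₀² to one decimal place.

Posterior precision equals prior precision plus data precision: 1/σ_n² = 1/σ₀² + n/σ².
So 1/σ₀² = 1/49.5525 − 15/806.6 = 0.020181 − 0.018597 = 0.001584.
Hence σ₀² = 1/0.001584 ≈ 631.3.

σ₀² = 631.3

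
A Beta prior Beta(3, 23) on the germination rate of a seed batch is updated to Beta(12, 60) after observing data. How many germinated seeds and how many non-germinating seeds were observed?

9 germinated seeds and 37 non-germinating seeds

Under Beta–binomial conjugacy the posterior parameters are (α+s, β+f).
Match parameters: s=12−3=9, f=60−23=37.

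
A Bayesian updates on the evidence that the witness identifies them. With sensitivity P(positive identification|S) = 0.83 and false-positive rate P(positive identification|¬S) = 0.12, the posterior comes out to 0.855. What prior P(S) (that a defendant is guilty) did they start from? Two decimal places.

In odds form, posterior odds = prior odds × likelihood ratio, so prior odds = posterior odds ÷ LR.
Posterior odds = 0.855/(1−0.855) = 5.8966. LR = 0.83/0.12 = 6.9167.
Prior odds = 5.8966/6.9167 = 0.8525, so P(S) = 0.8525/(1+0.8525) ≈ 0.46.

P(S) = 0.46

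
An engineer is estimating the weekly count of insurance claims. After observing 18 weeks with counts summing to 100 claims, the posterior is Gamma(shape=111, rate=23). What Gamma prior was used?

Gamma(shape=11, rate=5)

Gamma–Poisson conjugacy: posterior shape = α + Σxᵢ, posterior rate = β + n.
So α = 111 − 100 = 11 and β = 23 − 18 = 5.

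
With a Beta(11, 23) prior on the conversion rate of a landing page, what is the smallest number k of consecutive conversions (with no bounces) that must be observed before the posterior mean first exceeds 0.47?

After k conversions and 0 bounces the posterior is Beta(11+k, 23), with mean (11+k)/(11+23+k).
Set (11+k)/(34+k) > 0.47 and solve: k > (0.47·34 − 11)/(1 − 0.47) = 9.396.
The smallest integer exceeding 9.396 is 10.

k = 10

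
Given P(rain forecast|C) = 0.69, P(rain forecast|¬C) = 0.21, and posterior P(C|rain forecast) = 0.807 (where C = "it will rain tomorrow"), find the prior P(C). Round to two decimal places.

In odds form, posterior odds = prior odds × likelihood ratio, so prior odds = posterior odds ÷ LR.
Posterior odds = 0.807/(1−0.807) = 4.1813. LR = 0.69/0.21 = 3.2857.
Prior odds = 4.1813/3.2857 = 1.2726, so P(C) = 1.2726/(1+1.2726) ≈ 0.56.

P(C) = 0.56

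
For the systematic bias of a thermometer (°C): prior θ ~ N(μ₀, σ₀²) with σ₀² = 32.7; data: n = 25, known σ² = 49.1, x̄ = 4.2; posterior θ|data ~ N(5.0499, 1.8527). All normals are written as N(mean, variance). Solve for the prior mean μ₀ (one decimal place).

μ₀ = 19.2

The posterior mean is a precision-weighted average: μ_n = (τ₀μ₀ + τ_data·x̄)/(τ₀+τ_data), with τ₀=1/σ₀² and τ_data=n/σ².
Here τ₀ = 1/32.7 = 0.030581 and τ_data = 25/49.1 = 0.509165, so τ_n = 0.539746.
Rearranging for μ₀: μ₀ = (μ_n·τ_n − τ_data·x̄)/τ₀ = (5.0499·0.539746 − 0.509165·4.2) / 0.030581 = 0.587170/0.030581 ≈ 19.2.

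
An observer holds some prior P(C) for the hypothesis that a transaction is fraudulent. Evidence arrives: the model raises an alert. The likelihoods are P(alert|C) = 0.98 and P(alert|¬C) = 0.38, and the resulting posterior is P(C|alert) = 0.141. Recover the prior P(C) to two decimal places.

P(C) = 0.06

In odds form, posterior odds = prior odds × likelihood ratio, so prior odds = posterior odds ÷ LR.
Posterior odds = 0.141/(1−0.141) = 0.1641. LR = 0.98/0.38 = 2.5789.
Prior odds = 0.1641/2.5789 = 0.0636, so P(C) = 0.0636/(1+0.0636) ≈ 0.06.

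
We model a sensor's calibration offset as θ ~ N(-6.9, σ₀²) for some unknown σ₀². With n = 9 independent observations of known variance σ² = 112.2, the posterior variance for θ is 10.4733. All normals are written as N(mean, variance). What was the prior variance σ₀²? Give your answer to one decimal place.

σ₀² = 65.5

Posterior precision equals prior precision plus data precision: 1/σ_n² = 1/σ₀² + n/σ².
So 1/σ₀² = 1/10.4733 − 9/112.2 = 0.095481 − 0.080214 = 0.015267.
Hence σ₀² = 1/0.015267 ≈ 65.5.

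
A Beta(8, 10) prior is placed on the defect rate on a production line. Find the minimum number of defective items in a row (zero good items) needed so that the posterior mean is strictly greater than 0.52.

After k defective items and 0 good items the posterior is Beta(8+k, 10), with mean (8+k)/(8+10+k).
Set (8+k)/(18+k) > 0.52 and solve: k > (0.52·18 − 8)/(1 − 0.52) = 2.833.
The smallest integer exceeding 2.833 is 3, and checking k=3: (11)/(21) = 0.5238 > 0.52.

k = 3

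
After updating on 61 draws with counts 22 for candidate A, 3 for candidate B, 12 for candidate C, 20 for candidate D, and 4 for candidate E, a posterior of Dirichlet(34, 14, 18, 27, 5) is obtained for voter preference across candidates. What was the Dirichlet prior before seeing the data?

Dirichlet(12, 11, 6, 7, 1)

For a Dirichlet(α) prior with multinomial counts c, the posterior is Dirichlet(α + c) componentwise.
Subtract each count from the matching posterior parameter: 34−22=12, 14−3=11, 18−12=6, 27−20=7, 5−4=1.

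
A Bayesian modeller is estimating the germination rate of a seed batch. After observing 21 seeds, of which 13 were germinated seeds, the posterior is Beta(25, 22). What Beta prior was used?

Beta(12, 14)

Under Beta–binomial conjugacy the posterior parameters are (a+s, b+f).
So a = 25 − 13 = 12 and b = 22 − 8 = 14.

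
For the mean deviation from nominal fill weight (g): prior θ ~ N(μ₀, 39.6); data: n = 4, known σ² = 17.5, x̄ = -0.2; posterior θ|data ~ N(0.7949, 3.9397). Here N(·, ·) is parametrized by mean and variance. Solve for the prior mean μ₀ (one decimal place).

μ₀ = 9.8

The posterior mean is a precision-weighted average: μ_n = (τ₀μ₀ + τ_data·x̄)/(τ₀+τ_data), with τ₀=1/σ₀² and τ_data=n/σ².
Here τ₀ = 1/39.6 = 0.025253 and τ_data = 4/17.5 = 0.228571, so τ_n = 0.253824.
Rearranging for μ₀: μ₀ = (μ_n·τ_n − τ_data·x̄)/τ₀ = (0.7949·0.253824 − 0.228571·-0.2) / 0.025253 = 0.247479/0.025253 ≈ 9.8.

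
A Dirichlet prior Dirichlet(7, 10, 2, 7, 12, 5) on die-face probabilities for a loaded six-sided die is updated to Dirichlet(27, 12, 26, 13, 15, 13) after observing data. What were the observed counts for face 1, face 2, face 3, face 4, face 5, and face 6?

counts (20, 2, 24, 6, 3, 8)

For a Dirichlet(α) prior with multinomial counts c, the posterior is Dirichlet(α + c) componentwise.
Counts are posterior − prior componentwise: 27−7=20, 12−10=2, 26−2=24, 13−7=6, 15−12=3, 13−5=8.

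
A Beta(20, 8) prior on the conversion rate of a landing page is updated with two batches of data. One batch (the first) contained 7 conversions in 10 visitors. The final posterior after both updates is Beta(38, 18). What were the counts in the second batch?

Because Beta–binomial updating is additive in the counts, the combined data contributed (α_post−α_prior, β_post−β_prior) successes and failures.
Total across both batches: 38−20=18 conversions, 18−8=10 bounces.
Subtract the first batch: 18−7=11 conversions and 10−3=7 bounces.

11 conversions and 7 bounces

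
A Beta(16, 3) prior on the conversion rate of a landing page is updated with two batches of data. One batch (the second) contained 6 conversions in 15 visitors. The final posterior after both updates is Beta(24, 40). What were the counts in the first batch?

Because Beta–binomial updating is additive in the counts, the combined data contributed (α_post−α_prior, β_post−β_prior) successes and failures.
Total across both batches: 24−16=8 conversions, 40−3=37 bounces.
Subtract the second batch: 8−6=2 conversions and 37−9=28 bounces.

2 conversions and 28 bounces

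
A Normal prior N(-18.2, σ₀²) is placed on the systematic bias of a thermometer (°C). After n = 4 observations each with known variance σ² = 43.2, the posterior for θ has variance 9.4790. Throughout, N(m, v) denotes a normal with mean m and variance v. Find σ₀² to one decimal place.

Posterior precision equals prior precision plus data precision: 1/σ_n² = 1/σ₀² + n/σ².
So 1/σ₀² = 1/9.4790 − 4/43.2 = 0.105496 − 0.092593 = 0.012903.
Hence σ₀² = 1/0.012903 ≈ 77.5.

σ₀² = 77.5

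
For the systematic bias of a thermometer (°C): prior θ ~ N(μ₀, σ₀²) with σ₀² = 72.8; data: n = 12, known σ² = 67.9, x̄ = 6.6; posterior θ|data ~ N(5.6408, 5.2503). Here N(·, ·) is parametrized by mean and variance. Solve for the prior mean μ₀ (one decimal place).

The posterior mean is a precision-weighted average: μ_n = (τ₀μ₀ + τ_data·x̄)/(τ₀+τ_data), with τ₀=1/σ₀² and τ_data=n/σ².
Here τ₀ = 1/72.8 = 0.013736 and τ_data = 12/67.9 = 0.176730, so τ_n = 0.190466.
Rearranging for μ₀: μ₀ = (μ_n·τ_n − τ_data·x̄)/τ₀ = (5.6408·0.190466 − 0.176730·6.6) / 0.013736 = -0.092037/0.013736 ≈ -6.7.

μ₀ = -6.7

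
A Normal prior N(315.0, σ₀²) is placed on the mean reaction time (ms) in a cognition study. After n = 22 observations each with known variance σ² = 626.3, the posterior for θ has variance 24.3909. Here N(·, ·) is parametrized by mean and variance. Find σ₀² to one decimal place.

For the Normal–Normal model with known σ², precisions add: τ_n = τ₀ + n/σ².
So 1/σ₀² = 1/24.3909 − 22/626.3 = 0.040999 − 0.035127 = 0.005872.
Hence σ₀² = 1/0.005872 ≈ 170.3.

σ₀² = 170.3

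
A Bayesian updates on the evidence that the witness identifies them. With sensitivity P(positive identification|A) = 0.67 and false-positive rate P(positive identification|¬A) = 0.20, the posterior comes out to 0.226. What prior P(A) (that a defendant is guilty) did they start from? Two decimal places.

Bayes' rule in odds form gives O(A|E) = O(A)·[P(E|A)/P(E|¬A)], hence O(A) = O(A|E)/LR.
Posterior odds = 0.226/(1−0.226) = 0.2920. LR = 0.67/0.20 = 3.3500.
Prior odds = 0.2920/3.3500 = 0.0872, so P(A) = 0.0872/(1+0.0872) ≈ 0.08.

P(A) = 0.08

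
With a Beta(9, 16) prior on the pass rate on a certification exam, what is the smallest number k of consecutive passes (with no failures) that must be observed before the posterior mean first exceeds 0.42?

After k passes and 0 failures the posterior is Beta(9+k, 16), with mean (9+k)/(9+16+k).
Set (9+k)/(25+k) > 0.42 and solve: k > (0.42·25 − 9)/(1 − 0.42) = 2.586.
The smallest integer exceeding 2.586 is 3.

k = 3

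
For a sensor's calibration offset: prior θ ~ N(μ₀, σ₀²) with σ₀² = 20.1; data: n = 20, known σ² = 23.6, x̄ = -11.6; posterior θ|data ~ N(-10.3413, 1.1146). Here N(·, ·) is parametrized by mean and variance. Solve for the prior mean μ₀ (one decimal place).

The posterior mean is a precision-weighted average: μ_n = (τ₀μ₀ + τ_data·x̄)/(τ₀+τ_data), with τ₀=1/σ₀² and τ_data=n/σ².
Here τ₀ = 1/20.1 = 0.049751 and τ_data = 20/23.6 = 0.847458, so τ_n = 0.897209.
Rearranging for μ₀: μ₀ = (μ_n·τ_n − τ_data·x̄)/τ₀ = (-10.3413·0.897209 − 0.847458·-11.6) / 0.049751 = 0.552205/0.049751 ≈ 11.1.

μ₀ = 11.1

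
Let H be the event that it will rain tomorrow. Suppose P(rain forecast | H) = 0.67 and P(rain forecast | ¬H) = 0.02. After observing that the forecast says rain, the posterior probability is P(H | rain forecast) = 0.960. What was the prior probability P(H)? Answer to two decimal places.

P(H) = 0.42

In odds form, posterior odds = prior odds × likelihood ratio, so prior odds = posterior odds ÷ LR.
Posterior odds = 0.960/(1−0.960) = 24.0000. LR = 0.67/0.02 = 33.5000.
Prior odds = 24.0000/33.5000 = 0.7164, so P(H) = 0.7164/(1+0.7164) ≈ 0.42.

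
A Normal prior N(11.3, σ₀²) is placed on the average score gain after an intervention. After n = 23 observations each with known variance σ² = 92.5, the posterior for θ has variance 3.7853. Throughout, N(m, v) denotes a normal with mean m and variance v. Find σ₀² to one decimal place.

Posterior precision equals prior precision plus data precision: 1/σ_n² = 1/σ₀² + n/σ².
So 1/σ₀² = 1/3.7853 − 23/92.5 = 0.264180 − 0.248649 = 0.015531.
Hence σ₀² = 1/0.015531 ≈ 64.4.

σ₀² = 64.4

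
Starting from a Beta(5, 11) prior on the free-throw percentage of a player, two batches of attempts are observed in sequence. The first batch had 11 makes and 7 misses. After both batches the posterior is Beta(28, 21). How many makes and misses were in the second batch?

12 makes and 3 misses

Sequential conjugate updates are equivalent to a single update on the pooled data, so total successes = posterior α − prior α and total failures = posterior β − prior β.
Total across both batches: 28−5=23 makes, 21−11=10 misses.
Subtract the first batch: 23−11=12 makes and 10−7=3 misses.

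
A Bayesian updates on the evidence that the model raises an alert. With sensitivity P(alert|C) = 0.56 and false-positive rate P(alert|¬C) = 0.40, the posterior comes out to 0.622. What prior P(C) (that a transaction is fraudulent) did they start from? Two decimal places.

P(C) = 0.54

Bayes' rule in odds form gives O(C|E) = O(C)·[P(E|C)/P(E|¬C)], hence O(C) = O(C|E)/LR.
Posterior odds = 0.622/(1−0.622) = 1.6455. LR = 0.56/0.40 = 1.4000.
Prior odds = 1.6455/1.4000 = 1.1754, so P(C) = 1.1754/(1+1.1754) ≈ 0.54.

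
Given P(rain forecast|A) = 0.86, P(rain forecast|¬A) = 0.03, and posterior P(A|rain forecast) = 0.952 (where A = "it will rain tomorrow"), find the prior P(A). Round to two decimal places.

Bayes' rule in odds form gives O(A|E) = O(A)·[P(E|A)/P(E|¬A)], hence O(A) = O(A|E)/LR.
Posterior odds = 0.952/(1−0.952) = 19.8333. LR = 0.86/0.03 = 28.6667.
Prior odds = 19.8333/28.6667 = 0.6919, so P(A) = 0.6919/(1+0.6919) ≈ 0.41.

P(A) = 0.41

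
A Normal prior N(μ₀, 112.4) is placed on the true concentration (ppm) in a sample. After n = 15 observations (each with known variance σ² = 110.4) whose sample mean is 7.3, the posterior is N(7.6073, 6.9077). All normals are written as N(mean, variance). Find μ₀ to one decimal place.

μ₀ = 12.3

With known observation variance, the Normal–Normal posterior has precision τ_n = τ₀ + n/σ² and mean μ_n = (τ₀μ₀ + (n/σ²)x̄)/τ_n.
Here τ₀ = 1/112.4 = 0.008897 and τ_data = 15/110.4 = 0.135870, so τ_n = 0.144767.
Rearranging for μ₀: μ₀ = (μ_n·τ_n − τ_data·x̄)/τ₀ = (7.6073·0.144767 − 0.135870·7.3) / 0.008897 = 0.109435/0.008897 ≈ 12.3.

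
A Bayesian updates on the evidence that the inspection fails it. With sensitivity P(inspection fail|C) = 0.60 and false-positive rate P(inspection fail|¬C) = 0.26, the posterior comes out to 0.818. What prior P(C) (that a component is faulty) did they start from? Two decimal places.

Bayes' rule in odds form gives O(C|E) = O(C)·[P(E|C)/P(E|¬C)], hence O(C) = O(C|E)/LR.
Posterior odds = 0.818/(1−0.818) = 4.4945. LR = 0.60/0.26 = 2.3077.
Prior odds = 4.4945/2.3077 = 1.9476, so P(C) = 1.9476/(1+1.9476) ≈ 0.66.

P(C) = 0.66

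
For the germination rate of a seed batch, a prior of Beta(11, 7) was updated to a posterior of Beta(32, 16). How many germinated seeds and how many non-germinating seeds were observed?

21 germinated seeds and 9 non-germinating seeds

Beta is conjugate to the binomial likelihood: posterior = Beta(a+s, b+f).
Match parameters: s=32−11=21, f=16−7=9.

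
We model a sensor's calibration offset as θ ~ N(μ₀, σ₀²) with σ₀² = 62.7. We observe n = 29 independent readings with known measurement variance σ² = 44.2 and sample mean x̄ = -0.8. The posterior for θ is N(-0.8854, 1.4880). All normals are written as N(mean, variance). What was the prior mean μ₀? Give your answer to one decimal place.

With known observation variance, the Normal–Normal posterior has precision τ_n = τ₀ + n/σ² and mean μ_n = (τ₀μ₀ + (n/σ²)x̄)/τ_n.
Here τ₀ = 1/62.7 = 0.015949 and τ_data = 29/44.2 = 0.656109, so τ_n = 0.672058.
Rearranging for μ₀: μ₀ = (μ_n·τ_n − τ_data·x̄)/τ₀ = (-0.8854·0.672058 − 0.656109·-0.8) / 0.015949 = -0.070153/0.015949 ≈ -4.4.

μ₀ = -4.4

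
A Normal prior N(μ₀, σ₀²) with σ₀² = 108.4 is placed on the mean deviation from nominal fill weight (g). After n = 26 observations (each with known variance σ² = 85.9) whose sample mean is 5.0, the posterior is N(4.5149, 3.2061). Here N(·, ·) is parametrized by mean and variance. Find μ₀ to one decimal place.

The posterior mean is a precision-weighted average: μ_n = (τ₀μ₀ + τ_data·x̄)/(τ₀+τ_data), with τ₀=1/σ₀² and τ_data=n/σ².
Here τ₀ = 1/108.4 = 0.009225 and τ_data = 26/85.9 = 0.302678, so τ_n = 0.311903.
Rearranging for μ₀: μ₀ = (μ_n·τ_n − τ_data·x̄)/τ₀ = (4.5149·0.311903 − 0.302678·5.0) / 0.009225 = -0.105179/0.009225 ≈ -11.4.

μ₀ = -11.4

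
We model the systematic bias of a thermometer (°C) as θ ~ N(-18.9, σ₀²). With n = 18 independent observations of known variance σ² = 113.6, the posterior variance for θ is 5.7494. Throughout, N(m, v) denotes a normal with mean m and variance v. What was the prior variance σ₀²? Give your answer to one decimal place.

σ₀² = 64.6

For the Normal–Normal model with known σ², precisions add: τ_n = τ₀ + n/σ².
So 1/σ₀² = 1/5.7494 − 18/113.6 = 0.173931 − 0.158451 = 0.015480.
Hence σ₀² = 1/0.015480 ≈ 64.6.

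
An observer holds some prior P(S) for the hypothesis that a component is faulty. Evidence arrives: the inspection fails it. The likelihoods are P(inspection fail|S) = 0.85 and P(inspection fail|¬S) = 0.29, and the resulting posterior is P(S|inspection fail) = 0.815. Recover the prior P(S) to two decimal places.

P(S) = 0.60

Bayes' rule in odds form gives O(S|E) = O(S)·[P(E|S)/P(E|¬S)], hence O(S) = O(S|E)/LR.
Posterior odds = 0.815/(1−0.815) = 4.4054. LR = 0.85/0.29 = 2.9310.
Prior odds = 4.4054/2.9310 = 1.5030, so P(S) = 1.5030/(1+1.5030) ≈ 0.60.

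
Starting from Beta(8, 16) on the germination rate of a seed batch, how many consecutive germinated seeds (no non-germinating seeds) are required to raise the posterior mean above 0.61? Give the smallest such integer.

k = 18

After k germinated seeds and 0 non-germinating seeds the posterior is Beta(8+k, 16), with mean (8+k)/(8+16+k).
Set (8+k)/(24+k) > 0.61 and solve: k > (0.61·24 − 8)/(1 − 0.61) = 17.026.
The smallest integer exceeding 17.026 is 18, and checking k=18: (26)/(42) = 0.6190 > 0.61.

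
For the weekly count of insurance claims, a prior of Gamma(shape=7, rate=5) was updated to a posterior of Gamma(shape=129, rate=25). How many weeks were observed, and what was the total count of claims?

n = 20 weeks with total 122 claims

Gamma–Poisson conjugacy: posterior shape = α + Σxᵢ, posterior rate = β + n.
Matching: Σxᵢ = 129 − 7 = 122 and n = 25 − 5 = 20.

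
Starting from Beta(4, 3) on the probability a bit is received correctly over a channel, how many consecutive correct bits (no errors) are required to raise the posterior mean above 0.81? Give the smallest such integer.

After k correct bits and 0 errors the posterior is Beta(4+k, 3), with mean (4+k)/(4+3+k).
Set (4+k)/(7+k) > 0.81 and solve: k > (0.81·7 − 4)/(1 − 0.81) = 8.789.
The smallest integer exceeding 8.789 is 9, and checking k=9: (13)/(16) = 0.8125 > 0.81.

k = 9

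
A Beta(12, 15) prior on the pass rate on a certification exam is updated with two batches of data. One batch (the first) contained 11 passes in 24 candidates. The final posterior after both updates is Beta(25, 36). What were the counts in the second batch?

Because Beta–binomial updating is additive in the counts, the combined data contributed (α_post−α_prior, β_post−β_prior) successes and failures.
Total across both batches: 25−12=13 passes, 36−15=21 failures.
Subtract the first batch: 13−11=2 passes and 21−13=8 failures.

2 passes and 8 failures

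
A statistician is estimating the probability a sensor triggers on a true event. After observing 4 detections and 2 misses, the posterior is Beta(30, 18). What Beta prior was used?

A Beta(α, β) prior with s successes and f failures in binomial data gives a Beta(α+s, β+f) posterior.
So α = 30 − 4 = 26 and β = 18 − 2 = 16.

Beta(26, 16)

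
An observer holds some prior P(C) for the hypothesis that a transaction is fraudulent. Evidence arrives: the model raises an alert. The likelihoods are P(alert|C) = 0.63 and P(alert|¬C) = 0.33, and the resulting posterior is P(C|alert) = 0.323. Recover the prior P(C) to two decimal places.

P(C) = 0.20

In odds form, posterior odds = prior odds × likelihood ratio, so prior odds = posterior odds ÷ LR.
Posterior odds = 0.323/(1−0.323) = 0.4771. LR = 0.63/0.33 = 1.9091.
Prior odds = 0.4771/1.9091 = 0.2499, so P(C) = 0.2499/(1+0.2499) ≈ 0.20.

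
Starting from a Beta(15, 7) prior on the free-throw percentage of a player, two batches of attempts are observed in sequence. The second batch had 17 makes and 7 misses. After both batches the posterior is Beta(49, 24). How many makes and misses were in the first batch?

17 makes and 10 misses

Sequential conjugate updates are equivalent to a single update on the pooled data, so total successes = posterior α − prior α and total failures = posterior β − prior β.
Total across both batches: 49−15=34 makes, 24−7=17 misses.
Subtract the second batch: 34−17=17 makes and 17−7=10 misses.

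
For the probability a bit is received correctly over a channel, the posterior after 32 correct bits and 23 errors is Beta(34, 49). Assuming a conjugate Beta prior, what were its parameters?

Beta is conjugate to the binomial likelihood: posterior = Beta(a+s, b+f).
So a = 34 − 32 = 2 and b = 49 − 23 = 26.

Beta(2, 26)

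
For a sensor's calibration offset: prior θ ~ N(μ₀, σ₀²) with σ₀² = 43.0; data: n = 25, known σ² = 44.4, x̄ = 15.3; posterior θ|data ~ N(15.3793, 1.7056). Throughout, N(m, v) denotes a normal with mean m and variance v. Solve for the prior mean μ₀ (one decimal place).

With known observation variance, the Normal–Normal posterior has precision τ_n = τ₀ + n/σ² and mean μ_n = (τ₀μ₀ + (n/σ²)x̄)/τ_n.
Here τ₀ = 1/43.0 = 0.023256 and τ_data = 25/44.4 = 0.563063, so τ_n = 0.586319.
Rearranging for μ₀: μ₀ = (μ_n·τ_n − τ_data·x̄)/τ₀ = (15.3793·0.586319 − 0.563063·15.3) / 0.023256 = 0.402312/0.023256 ≈ 17.3.

μ₀ = 17.3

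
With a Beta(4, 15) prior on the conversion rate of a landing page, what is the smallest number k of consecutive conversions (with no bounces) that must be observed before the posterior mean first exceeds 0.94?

After k conversions and 0 bounces the posterior is Beta(4+k, 15), with mean (4+k)/(4+15+k).
Set (4+k)/(19+k) > 0.94 and solve: k > (0.94·19 − 4)/(1 − 0.94) = 231.000.
The smallest integer exceeding 231.000 is 232, and checking k=232: (236)/(251) = 0.9402 > 0.94.

k = 232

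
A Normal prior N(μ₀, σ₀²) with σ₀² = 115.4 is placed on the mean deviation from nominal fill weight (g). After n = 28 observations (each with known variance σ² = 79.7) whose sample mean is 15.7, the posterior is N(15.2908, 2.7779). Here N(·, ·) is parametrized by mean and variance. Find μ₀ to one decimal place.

μ₀ = -1.3

With known observation variance, the Normal–Normal posterior has precision τ_n = τ₀ + n/σ² and mean μ_n = (τ₀μ₀ + (n/σ²)x̄)/τ_n.
Here τ₀ = 1/115.4 = 0.008666 and τ_data = 28/79.7 = 0.351317, so τ_n = 0.359983.
Rearranging for μ₀: μ₀ = (μ_n·τ_n − τ_data·x̄)/τ₀ = (15.2908·0.359983 − 0.351317·15.7) / 0.008666 = -0.011249/0.008666 ≈ -1.3.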